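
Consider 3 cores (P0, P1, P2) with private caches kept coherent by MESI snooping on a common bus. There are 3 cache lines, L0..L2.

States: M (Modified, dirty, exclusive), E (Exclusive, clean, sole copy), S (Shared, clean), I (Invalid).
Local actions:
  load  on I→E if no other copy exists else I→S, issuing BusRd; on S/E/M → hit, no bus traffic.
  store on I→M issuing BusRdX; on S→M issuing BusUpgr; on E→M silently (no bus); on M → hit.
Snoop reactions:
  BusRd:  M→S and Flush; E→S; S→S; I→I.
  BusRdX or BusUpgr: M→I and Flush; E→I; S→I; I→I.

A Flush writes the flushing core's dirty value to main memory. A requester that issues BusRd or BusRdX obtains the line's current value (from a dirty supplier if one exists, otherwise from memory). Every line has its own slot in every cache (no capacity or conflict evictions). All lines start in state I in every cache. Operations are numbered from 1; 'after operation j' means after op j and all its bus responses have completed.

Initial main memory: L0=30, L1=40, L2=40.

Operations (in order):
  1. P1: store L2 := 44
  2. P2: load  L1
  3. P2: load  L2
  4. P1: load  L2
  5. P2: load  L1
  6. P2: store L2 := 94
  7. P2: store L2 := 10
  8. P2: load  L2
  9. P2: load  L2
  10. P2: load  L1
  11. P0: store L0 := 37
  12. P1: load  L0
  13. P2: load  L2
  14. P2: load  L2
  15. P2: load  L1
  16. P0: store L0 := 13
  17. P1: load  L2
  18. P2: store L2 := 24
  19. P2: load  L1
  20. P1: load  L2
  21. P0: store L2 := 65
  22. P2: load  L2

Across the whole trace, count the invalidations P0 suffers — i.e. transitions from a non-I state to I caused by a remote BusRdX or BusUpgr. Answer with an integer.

  op1 P1: store L2 := 44 → I/M/I on L2; bus BusRdX; mem=40
  op2 P2: load  L1 → I/I/E on L1; bus BusRd; mem=40
  op3 P2: load  L2 → I/S/S on L2; bus BusRd Flush; mem=44
  op4 P1: load  L2 → I/S/S on L2; bus (none); mem=44
  op5 P2: load  L1 → I/I/E on L1; bus (none); mem=40
  op6 P2: store L2 := 94 → I/I/M on L2; bus BusUpgr; mem=44
  op7 P2: store L2 := 10 → I/I/M on L2; bus (none); mem=44
  op8 P2: load  L2 → I/I/M on L2; bus (none); mem=44
  op9 P2: load  L2 → I/I/M on L2; bus (none); mem=44
  op10 P2: load  L1 → I/I/E on L1; bus (none); mem=40
  op11 P0: store L0 := 37 → M/I/I on L0; bus BusRdX; mem=30
  op12 P1: load  L0 → S/S/I on L0; bus BusRd Flush; mem=37
  op13 P2: load  L2 → I/I/M on L2; bus (none); mem=44
  op14 P2: load  L2 → I/I/M on L2; bus (none); mem=44
  op15 P2: load  L1 → I/I/E on L1; bus (none); mem=40
  op16 P0: store L0 := 13 → M/I/I on L0; bus BusUpgr; mem=37
  op17 P1: load  L2 → I/S/S on L2; bus BusRd Flush; mem=10
  op18 P2: store L2 := 24 → I/I/M on L2; bus BusUpgr; mem=10
  op19 P2: load  L1 → I/I/E on L1; bus (none); mem=40
  op20 P1: load  L2 → I/S/S on L2; bus BusRd Flush; mem=24
  op21 P0: store L2 := 65 → M/I/I on L2; bus BusRdX; mem=24
  op22 P2: load  L2 → S/I/S on L2; bus BusRd Flush; mem=65

invalidations = 0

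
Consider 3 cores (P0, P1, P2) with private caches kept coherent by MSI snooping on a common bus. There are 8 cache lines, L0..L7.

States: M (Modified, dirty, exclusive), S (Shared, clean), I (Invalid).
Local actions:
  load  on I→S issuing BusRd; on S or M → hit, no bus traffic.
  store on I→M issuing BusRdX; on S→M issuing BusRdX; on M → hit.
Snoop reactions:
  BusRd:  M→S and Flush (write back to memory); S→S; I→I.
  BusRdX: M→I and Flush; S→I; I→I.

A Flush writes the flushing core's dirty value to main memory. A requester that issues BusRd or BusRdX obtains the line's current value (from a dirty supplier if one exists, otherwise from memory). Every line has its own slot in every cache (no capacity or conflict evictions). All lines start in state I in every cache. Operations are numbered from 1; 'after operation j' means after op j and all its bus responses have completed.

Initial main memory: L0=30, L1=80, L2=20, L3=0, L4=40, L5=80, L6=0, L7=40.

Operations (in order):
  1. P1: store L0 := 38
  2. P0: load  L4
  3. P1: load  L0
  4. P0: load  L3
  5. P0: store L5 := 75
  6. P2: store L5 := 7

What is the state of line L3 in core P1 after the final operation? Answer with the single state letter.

state = I

  op1 P1: store L0 := 38 → I/M/I on L0; bus BusRdX; mem=30
  op2 P0: load  L4 → S/I/I on L4; bus BusRd; mem=40
  op3 P1: load  L0 → I/M/I on L0; bus (none); mem=30
  op4 P0: load  L3 → S/I/I on L3; bus BusRd; mem=0
  op5 P0: store L5 := 75 → M/I/I on L5; bus BusRdX; mem=80
  op6 P2: store L5 := 7 → I/I/M on L5; bus BusRdX Flush; mem=75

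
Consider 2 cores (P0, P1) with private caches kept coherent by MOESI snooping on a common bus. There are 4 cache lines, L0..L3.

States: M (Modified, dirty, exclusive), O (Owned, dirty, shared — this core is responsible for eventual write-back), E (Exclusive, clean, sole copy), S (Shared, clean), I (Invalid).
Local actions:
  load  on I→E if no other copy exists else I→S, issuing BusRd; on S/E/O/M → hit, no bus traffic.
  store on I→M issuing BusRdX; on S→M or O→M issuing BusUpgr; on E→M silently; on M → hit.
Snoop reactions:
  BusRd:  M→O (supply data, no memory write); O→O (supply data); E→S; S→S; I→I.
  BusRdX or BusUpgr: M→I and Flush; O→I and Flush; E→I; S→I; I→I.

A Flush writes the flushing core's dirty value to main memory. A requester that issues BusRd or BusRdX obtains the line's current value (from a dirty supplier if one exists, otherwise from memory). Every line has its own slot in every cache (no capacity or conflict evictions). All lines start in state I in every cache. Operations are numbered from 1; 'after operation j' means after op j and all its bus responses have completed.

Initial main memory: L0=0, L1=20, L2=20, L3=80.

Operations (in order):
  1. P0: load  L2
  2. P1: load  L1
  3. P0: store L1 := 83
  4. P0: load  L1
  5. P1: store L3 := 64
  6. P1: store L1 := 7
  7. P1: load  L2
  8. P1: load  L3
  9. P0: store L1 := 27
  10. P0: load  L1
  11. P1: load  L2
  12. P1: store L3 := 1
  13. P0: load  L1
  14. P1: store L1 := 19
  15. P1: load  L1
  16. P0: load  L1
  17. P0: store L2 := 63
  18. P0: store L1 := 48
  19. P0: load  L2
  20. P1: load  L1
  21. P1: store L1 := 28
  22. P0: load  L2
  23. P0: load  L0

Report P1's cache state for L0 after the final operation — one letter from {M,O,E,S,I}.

  op1 P0: load  L2 → E/I on L2; bus BusRd; mem=20
  op2 P1: load  L1 → I/E on L1; bus BusRd; mem=20
  op3 P0: store L1 := 83 → M/I on L1; bus BusRdX; mem=20
  op4 P0: load  L1 → M/I on L1; bus (none); mem=20
  op5 P1: store L3 := 64 → I/M on L3; bus BusRdX; mem=80
  op6 P1: store L1 := 7 → I/M on L1; bus BusRdX Flush; mem=83
  op7 P1: load  L2 → S/S on L2; bus BusRd; mem=20
  op8 P1: load  L3 → I/M on L3; bus (none); mem=80
  op9 P0: store L1 := 27 → M/I on L1; bus BusRdX Flush; mem=7
  op10 P0: load  L1 → M/I on L1; bus (none); mem=7
  op11 P1: load  L2 → S/S on L2; bus (none); mem=20
  op12 P1: store L3 := 1 → I/M on L3; bus (none); mem=80
  op13 P0: load  L1 → M/I on L1; bus (none); mem=7
  op14 P1: store L1 := 19 → I/M on L1; bus BusRdX Flush; mem=27
  op15 P1: load  L1 → I/M on L1; bus (none); mem=27
  op16 P0: load  L1 → S/O on L1; bus BusRd; mem=27
  op17 P0: store L2 := 63 → M/I on L2; bus BusUpgr; mem=20
  op18 P0: store L1 := 48 → M/I on L1; bus BusUpgr Flush; mem=19
  op19 P0: load  L2 → M/I on L2; bus (none); mem=20
  op20 P1: load  L1 → O/S on L1; bus BusRd; mem=19
  op21 P1: store L1 := 28 → I/M on L1; bus BusUpgr Flush; mem=48
  op22 P0: load  L2 → M/I on L2; bus (none); mem=20
  op23 P0: load  L0 → E/I on L0; bus BusRd; mem=0

state = I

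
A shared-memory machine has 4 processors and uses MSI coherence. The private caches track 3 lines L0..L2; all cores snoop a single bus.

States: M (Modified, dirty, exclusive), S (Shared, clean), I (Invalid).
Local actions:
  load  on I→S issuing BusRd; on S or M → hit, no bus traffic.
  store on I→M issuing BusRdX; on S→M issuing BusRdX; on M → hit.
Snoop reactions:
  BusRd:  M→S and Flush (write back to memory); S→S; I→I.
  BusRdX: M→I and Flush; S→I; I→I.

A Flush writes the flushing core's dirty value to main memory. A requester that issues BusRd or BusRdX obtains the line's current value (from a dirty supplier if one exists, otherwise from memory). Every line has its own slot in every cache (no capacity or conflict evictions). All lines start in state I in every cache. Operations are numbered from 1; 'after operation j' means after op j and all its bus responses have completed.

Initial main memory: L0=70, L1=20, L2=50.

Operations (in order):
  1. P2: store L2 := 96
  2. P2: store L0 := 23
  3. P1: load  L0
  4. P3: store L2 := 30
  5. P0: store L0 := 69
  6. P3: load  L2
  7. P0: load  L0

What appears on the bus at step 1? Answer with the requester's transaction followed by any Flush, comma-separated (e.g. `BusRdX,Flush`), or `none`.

bus = BusRdX

step 1: P2: store L2 := 96  ⟶  IIMI  (L2)  txn=BusRdX  M[L2]=50
step 2: P2: store L0 := 23  ⟶  IIMI  (L0)  txn=BusRdX  M[L0]=70
step 3: P1: load  L0  ⟶  ISSI  (L0)  txn=BusRd+Flush  M[L0]=23
step 4: P3: store L2 := 30  ⟶  IIIM  (L2)  txn=BusRdX+Flush  M[L2]=96
step 5: P0: store L0 := 69  ⟶  MIII  (L0)  txn=BusRdX  M[L0]=23
step 6: P3: load  L2  ⟶  IIIM  (L2)  txn=∅  M[L2]=96
step 7: P0: load  L0  ⟶  MIII  (L0)  txn=∅  M[L0]=23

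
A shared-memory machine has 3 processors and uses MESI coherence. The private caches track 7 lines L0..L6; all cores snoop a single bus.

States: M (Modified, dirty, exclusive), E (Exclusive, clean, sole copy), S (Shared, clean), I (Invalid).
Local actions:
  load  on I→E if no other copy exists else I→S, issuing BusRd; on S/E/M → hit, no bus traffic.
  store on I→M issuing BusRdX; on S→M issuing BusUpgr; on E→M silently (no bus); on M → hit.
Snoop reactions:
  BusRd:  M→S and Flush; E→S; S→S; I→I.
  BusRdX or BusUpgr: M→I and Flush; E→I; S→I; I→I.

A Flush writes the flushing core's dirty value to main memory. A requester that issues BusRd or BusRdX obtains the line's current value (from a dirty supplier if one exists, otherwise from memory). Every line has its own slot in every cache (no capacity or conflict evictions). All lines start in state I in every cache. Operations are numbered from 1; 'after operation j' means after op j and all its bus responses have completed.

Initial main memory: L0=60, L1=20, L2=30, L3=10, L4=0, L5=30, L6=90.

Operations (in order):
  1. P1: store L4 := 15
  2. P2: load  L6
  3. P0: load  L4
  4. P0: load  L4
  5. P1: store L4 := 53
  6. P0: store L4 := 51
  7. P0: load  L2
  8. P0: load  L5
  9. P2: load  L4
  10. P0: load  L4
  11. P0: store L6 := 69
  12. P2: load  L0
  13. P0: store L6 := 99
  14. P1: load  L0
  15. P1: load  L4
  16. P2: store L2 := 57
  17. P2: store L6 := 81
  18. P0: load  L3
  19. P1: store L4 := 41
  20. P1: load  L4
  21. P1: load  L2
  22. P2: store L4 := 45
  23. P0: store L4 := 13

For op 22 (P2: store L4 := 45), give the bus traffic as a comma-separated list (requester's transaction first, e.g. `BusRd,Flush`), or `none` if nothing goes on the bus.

bus = BusRdX,Flush

  op1 P1: store L4 := 15 → I/M/I on L4; bus BusRdX; mem=0
  op2 P2: load  L6 → I/I/E on L6; bus BusRd; mem=90
  op3 P0: load  L4 → S/S/I on L4; bus BusRd Flush; mem=15
  op4 P0: load  L4 → S/S/I on L4; bus (none); mem=15
  op5 P1: store L4 := 53 → I/M/I on L4; bus BusUpgr; mem=15
  op6 P0: store L4 := 51 → M/I/I on L4; bus BusRdX Flush; mem=53
  op7 P0: load  L2 → E/I/I on L2; bus BusRd; mem=30
  op8 P0: load  L5 → E/I/I on L5; bus BusRd; mem=30
  op9 P2: load  L4 → S/I/S on L4; bus BusRd Flush; mem=51
  op10 P0: load  L4 → S/I/S on L4; bus (none); mem=51
  op11 P0: store L6 := 69 → M/I/I on L6; bus BusRdX; mem=90
  op12 P2: load  L0 → I/I/E on L0; bus BusRd; mem=60
  op13 P0: store L6 := 99 → M/I/I on L6; bus (none); mem=90
  op14 P1: load  L0 → I/S/S on L0; bus BusRd; mem=60
  op15 P1: load  L4 → S/S/S on L4; bus BusRd; mem=51
  op16 P2: store L2 := 57 → I/I/M on L2; bus BusRdX; mem=30
  op17 P2: store L6 := 81 → I/I/M on L6; bus BusRdX Flush; mem=99
  op18 P0: load  L3 → E/I/I on L3; bus BusRd; mem=10
  op19 P1: store L4 := 41 → I/M/I on L4; bus BusUpgr; mem=51
  op20 P1: load  L4 → I/M/I on L4; bus (none); mem=51
  op21 P1: load  L2 → I/S/S on L2; bus BusRd Flush; mem=57
  op22 P2: store L4 := 45 → I/I/M on L4; bus BusRdX Flush; mem=41
  op23 P0: store L4 := 13 → M/I/I on L4; bus BusRdX Flush; mem=45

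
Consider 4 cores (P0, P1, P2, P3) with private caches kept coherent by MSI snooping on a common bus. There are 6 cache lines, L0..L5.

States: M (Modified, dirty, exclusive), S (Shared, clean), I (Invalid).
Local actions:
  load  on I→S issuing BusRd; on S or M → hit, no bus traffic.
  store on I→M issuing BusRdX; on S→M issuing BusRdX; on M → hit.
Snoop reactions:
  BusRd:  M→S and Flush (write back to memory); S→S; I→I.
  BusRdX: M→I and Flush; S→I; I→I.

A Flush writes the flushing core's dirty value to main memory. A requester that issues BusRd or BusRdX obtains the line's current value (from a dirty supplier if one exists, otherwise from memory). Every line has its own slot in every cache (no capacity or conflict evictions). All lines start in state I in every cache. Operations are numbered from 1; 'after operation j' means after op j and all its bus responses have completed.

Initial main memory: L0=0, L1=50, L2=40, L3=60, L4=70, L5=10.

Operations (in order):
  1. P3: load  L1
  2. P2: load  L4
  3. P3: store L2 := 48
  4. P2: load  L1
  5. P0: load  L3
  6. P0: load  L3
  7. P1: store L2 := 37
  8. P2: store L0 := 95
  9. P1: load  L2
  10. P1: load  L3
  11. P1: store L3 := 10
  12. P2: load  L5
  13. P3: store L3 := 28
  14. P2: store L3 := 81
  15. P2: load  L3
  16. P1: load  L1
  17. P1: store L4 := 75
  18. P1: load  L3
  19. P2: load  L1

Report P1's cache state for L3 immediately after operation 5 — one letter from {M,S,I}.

step 1: P3: load  L1  ⟶  IIIS  (L1)  txn=BusRd  M[L1]=50
step 2: P2: load  L4  ⟶  IISI  (L4)  txn=BusRd  M[L4]=70
step 3: P3: store L2 := 48  ⟶  IIIM  (L2)  txn=BusRdX  M[L2]=40
step 4: P2: load  L1  ⟶  IISS  (L1)  txn=BusRd  M[L1]=50
step 5: P0: load  L3  ⟶  SIII  (L3)  txn=BusRd  M[L3]=60
step 6: P0: load  L3  ⟶  SIII  (L3)  txn=∅  M[L3]=60
step 7: P1: store L2 := 37  ⟶  IMII  (L2)  txn=BusRdX+Flush  M[L2]=48
step 8: P2: store L0 := 95  ⟶  IIMI  (L0)  txn=BusRdX  M[L0]=0
step 9: P1: load  L2  ⟶  IMII  (L2)  txn=∅  M[L2]=48
step 10: P1: load  L3  ⟶  SSII  (L3)  txn=BusRd  M[L3]=60
step 11: P1: store L3 := 10  ⟶  IMII  (L3)  txn=BusRdX  M[L3]=60
step 12: P2: load  L5  ⟶  IISI  (L5)  txn=BusRd  M[L5]=10
step 13: P3: store L3 := 28  ⟶  IIIM  (L3)  txn=BusRdX+Flush  M[L3]=10
step 14: P2: store L3 := 81  ⟶  IIMI  (L3)  txn=BusRdX+Flush  M[L3]=28
step 15: P2: load  L3  ⟶  IIMI  (L3)  txn=∅  M[L3]=28
step 16: P1: load  L1  ⟶  ISSS  (L1)  txn=BusRd  M[L1]=50
step 17: P1: store L4 := 75  ⟶  IMII  (L4)  txn=BusRdX  M[L4]=70
step 18: P1: load  L3  ⟶  ISSI  (L3)  txn=BusRd+Flush  M[L3]=81
step 19: P2: load  L1  ⟶  ISSS  (L1)  txn=∅  M[L1]=50

state = I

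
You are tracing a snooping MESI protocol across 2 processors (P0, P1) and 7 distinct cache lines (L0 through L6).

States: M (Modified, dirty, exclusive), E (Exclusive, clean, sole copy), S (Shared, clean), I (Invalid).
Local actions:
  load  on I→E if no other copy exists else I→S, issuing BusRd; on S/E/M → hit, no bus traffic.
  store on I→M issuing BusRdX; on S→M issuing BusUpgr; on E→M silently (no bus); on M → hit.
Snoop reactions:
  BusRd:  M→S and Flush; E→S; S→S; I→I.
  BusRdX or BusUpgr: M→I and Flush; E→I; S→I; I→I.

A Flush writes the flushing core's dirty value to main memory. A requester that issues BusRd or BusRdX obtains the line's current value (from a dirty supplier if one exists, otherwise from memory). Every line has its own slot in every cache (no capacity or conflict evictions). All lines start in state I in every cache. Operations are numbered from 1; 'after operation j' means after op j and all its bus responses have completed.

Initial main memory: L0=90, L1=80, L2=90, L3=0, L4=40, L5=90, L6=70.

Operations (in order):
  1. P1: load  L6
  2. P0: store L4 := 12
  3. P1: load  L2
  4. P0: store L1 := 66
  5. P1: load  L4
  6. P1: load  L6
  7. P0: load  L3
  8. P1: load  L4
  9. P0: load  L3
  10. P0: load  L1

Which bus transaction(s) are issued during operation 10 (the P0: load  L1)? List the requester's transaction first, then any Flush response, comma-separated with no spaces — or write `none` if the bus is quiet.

[1] P1: load  L6 | P0:I, P1:E(70) | bus: BusRd
[2] P0: store L4 := 12 | P0:M(12), P1:I | bus: BusRdX
[3] P1: load  L2 | P0:I, P1:E(90) | bus: BusRd
[4] P0: store L1 := 66 | P0:M(66), P1:I | bus: BusRdX
[5] P1: load  L4 | P0:S(12), P1:S(12) | bus: BusRd,Flush
[6] P1: load  L6 | P0:I, P1:E(70) | bus: none
[7] P0: load  L3 | P0:E(0), P1:I | bus: BusRd
[8] P1: load  L4 | P0:S(12), P1:S(12) | bus: none
[9] P0: load  L3 | P0:E(0), P1:I | bus: none
[10] P0: load  L1 | P0:M(66), P1:I | bus: none

bus = none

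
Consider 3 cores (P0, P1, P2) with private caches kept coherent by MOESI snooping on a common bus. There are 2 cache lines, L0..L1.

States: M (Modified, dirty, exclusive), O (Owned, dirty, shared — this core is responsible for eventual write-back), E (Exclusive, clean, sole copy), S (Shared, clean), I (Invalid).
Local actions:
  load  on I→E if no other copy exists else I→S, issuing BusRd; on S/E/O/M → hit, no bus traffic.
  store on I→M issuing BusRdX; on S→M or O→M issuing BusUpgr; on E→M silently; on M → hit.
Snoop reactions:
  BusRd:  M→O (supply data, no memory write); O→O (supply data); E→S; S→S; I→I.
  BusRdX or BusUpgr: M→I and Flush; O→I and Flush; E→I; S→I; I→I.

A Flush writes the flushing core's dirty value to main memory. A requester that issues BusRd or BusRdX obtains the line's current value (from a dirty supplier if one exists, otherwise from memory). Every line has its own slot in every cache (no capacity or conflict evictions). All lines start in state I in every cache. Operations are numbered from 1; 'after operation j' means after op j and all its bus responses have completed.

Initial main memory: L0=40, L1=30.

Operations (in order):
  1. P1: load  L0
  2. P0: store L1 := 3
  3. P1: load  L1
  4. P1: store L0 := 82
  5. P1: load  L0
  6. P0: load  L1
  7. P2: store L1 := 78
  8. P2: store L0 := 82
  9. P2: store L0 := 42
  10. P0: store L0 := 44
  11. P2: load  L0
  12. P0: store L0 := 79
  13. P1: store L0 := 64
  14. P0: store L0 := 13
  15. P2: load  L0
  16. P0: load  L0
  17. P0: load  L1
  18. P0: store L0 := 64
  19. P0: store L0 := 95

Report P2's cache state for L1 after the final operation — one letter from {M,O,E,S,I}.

  op1 P1: load  L0 → I/E/I on L0; bus BusRd; mem=40
  op2 P0: store L1 := 3 → M/I/I on L1; bus BusRdX; mem=30
  op3 P1: load  L1 → O/S/I on L1; bus BusRd; mem=30
  op4 P1: store L0 := 82 → I/M/I on L0; bus (none); mem=40
  op5 P1: load  L0 → I/M/I on L0; bus (none); mem=40
  op6 P0: load  L1 → O/S/I on L1; bus (none); mem=30
  op7 P2: store L1 := 78 → I/I/M on L1; bus BusRdX Flush; mem=3
  op8 P2: store L0 := 82 → I/I/M on L0; bus BusRdX Flush; mem=82
  op9 P2: store L0 := 42 → I/I/M on L0; bus (none); mem=82
  op10 P0: store L0 := 44 → M/I/I on L0; bus BusRdX Flush; mem=42
  op11 P2: load  L0 → O/I/S on L0; bus BusRd; mem=42
  op12 P0: store L0 := 79 → M/I/I on L0; bus BusUpgr; mem=42
  op13 P1: store L0 := 64 → I/M/I on L0; bus BusRdX Flush; mem=79
  op14 P0: store L0 := 13 → M/I/I on L0; bus BusRdX Flush; mem=64
  op15 P2: load  L0 → O/I/S on L0; bus BusRd; mem=64
  op16 P0: load  L0 → O/I/S on L0; bus (none); mem=64
  op17 P0: load  L1 → S/I/O on L1; bus BusRd; mem=3
  op18 P0: store L0 := 64 → M/I/I on L0; bus BusUpgr; mem=64
  op19 P0: store L0 := 95 → M/I/I on L0; bus (none); mem=64

state = O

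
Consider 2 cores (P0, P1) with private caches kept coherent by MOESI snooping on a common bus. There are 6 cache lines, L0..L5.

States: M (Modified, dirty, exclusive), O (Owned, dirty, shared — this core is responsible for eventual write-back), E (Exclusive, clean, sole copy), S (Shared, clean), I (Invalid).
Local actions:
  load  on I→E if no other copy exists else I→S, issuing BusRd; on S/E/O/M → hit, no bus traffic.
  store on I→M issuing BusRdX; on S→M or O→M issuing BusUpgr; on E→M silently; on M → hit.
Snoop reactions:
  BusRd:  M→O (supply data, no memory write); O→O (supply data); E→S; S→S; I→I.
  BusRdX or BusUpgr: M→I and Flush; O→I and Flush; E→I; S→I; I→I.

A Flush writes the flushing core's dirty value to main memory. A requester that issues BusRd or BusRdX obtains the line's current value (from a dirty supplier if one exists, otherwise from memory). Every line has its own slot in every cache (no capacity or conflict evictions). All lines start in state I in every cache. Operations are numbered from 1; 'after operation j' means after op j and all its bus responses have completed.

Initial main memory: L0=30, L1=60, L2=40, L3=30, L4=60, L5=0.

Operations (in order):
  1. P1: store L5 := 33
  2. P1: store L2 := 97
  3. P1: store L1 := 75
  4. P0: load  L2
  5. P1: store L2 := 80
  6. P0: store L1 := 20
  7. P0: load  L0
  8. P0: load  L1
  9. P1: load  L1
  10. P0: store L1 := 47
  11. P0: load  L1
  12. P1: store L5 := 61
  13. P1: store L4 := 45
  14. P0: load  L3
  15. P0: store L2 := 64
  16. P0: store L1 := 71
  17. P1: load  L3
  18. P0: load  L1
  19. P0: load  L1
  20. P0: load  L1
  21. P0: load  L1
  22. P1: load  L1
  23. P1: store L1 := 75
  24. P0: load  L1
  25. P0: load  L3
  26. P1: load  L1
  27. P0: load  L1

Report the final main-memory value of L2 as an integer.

[1] P1: store L5 := 33 | P0:I, P1:M(33) | bus: BusRdX
[2] P1: store L2 := 97 | P0:I, P1:M(97) | bus: BusRdX
[3] P1: store L1 := 75 | P0:I, P1:M(75) | bus: BusRdX
[4] P0: load  L2 | P0:S(97), P1:O(97) | bus: BusRd
[5] P1: store L2 := 80 | P0:I, P1:M(80) | bus: BusUpgr
[6] P0: store L1 := 20 | P0:M(20), P1:I | bus: BusRdX,Flush
[7] P0: load  L0 | P0:E(30), P1:I | bus: BusRd
[8] P0: load  L1 | P0:M(20), P1:I | bus: none
[9] P1: load  L1 | P0:O(20), P1:S(20) | bus: BusRd
[10] P0: store L1 := 47 | P0:M(47), P1:I | bus: BusUpgr
[11] P0: load  L1 | P0:M(47), P1:I | bus: none
[12] P1: store L5 := 61 | P0:I, P1:M(61) | bus: none
[13] P1: store L4 := 45 | P0:I, P1:M(45) | bus: BusRdX
[14] P0: load  L3 | P0:E(30), P1:I | bus: BusRd
[15] P0: store L2 := 64 | P0:M(64), P1:I | bus: BusRdX,Flush
[16] P0: store L1 := 71 | P0:M(71), P1:I | bus: none
[17] P1: load  L3 | P0:S(30), P1:S(30) | bus: BusRd
[18] P0: load  L1 | P0:M(71), P1:I | bus: none
[19] P0: load  L1 | P0:M(71), P1:I | bus: none
[20] P0: load  L1 | P0:M(71), P1:I | bus: none
[21] P0: load  L1 | P0:M(71), P1:I | bus: none
[22] P1: load  L1 | P0:O(71), P1:S(71) | bus: BusRd
[23] P1: store L1 := 75 | P0:I, P1:M(75) | bus: BusUpgr,Flush
[24] P0: load  L1 | P0:S(75), P1:O(75) | bus: BusRd
[25] P0: load  L3 | P0:S(30), P1:S(30) | bus: none
[26] P1: load  L1 | P0:S(75), P1:O(75) | bus: none
[27] P0: load  L1 | P0:S(75), P1:O(75) | bus: none

memory[L2] = 80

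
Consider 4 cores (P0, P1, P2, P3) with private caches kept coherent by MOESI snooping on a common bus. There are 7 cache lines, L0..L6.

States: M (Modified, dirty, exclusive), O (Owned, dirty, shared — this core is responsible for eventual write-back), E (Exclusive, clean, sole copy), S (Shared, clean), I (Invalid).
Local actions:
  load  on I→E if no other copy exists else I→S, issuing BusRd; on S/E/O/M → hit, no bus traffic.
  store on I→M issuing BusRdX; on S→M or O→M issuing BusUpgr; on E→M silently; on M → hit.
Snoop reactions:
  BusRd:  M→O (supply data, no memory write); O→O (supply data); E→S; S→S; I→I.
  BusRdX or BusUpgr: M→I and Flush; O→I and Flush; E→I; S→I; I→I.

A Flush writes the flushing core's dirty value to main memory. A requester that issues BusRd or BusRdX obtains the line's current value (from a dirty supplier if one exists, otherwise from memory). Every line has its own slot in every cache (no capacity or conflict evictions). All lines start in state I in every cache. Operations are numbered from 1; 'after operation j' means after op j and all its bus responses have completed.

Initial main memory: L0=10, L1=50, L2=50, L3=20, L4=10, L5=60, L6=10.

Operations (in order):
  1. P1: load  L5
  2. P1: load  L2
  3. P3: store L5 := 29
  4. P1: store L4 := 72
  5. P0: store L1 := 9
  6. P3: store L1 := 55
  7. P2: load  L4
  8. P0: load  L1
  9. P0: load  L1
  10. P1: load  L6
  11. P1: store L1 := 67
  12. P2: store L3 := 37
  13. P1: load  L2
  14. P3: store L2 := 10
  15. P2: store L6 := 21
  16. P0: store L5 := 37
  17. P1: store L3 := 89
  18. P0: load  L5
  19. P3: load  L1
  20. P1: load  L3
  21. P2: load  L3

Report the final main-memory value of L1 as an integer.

memory[L1] = 55

step 1: P1: load  L5  ⟶  IEII  (L5)  txn=BusRd  M[L5]=60
step 2: P1: load  L2  ⟶  IEII  (L2)  txn=BusRd  M[L2]=50
step 3: P3: store L5 := 29  ⟶  IIIM  (L5)  txn=BusRdX  M[L5]=60
step 4: P1: store L4 := 72  ⟶  IMII  (L4)  txn=BusRdX  M[L4]=10
step 5: P0: store L1 := 9  ⟶  MIII  (L1)  txn=BusRdX  M[L1]=50
step 6: P3: store L1 := 55  ⟶  IIIM  (L1)  txn=BusRdX+Flush  M[L1]=9
step 7: P2: load  L4  ⟶  IOSI  (L4)  txn=BusRd  M[L4]=10
step 8: P0: load  L1  ⟶  SIIO  (L1)  txn=BusRd  M[L1]=9
step 9: P0: load  L1  ⟶  SIIO  (L1)  txn=∅  M[L1]=9
step 10: P1: load  L6  ⟶  IEII  (L6)  txn=BusRd  M[L6]=10
step 11: P1: store L1 := 67  ⟶  IMII  (L1)  txn=BusRdX+Flush  M[L1]=55
step 12: P2: store L3 := 37  ⟶  IIMI  (L3)  txn=BusRdX  M[L3]=20
step 13: P1: load  L2  ⟶  IEII  (L2)  txn=∅  M[L2]=50
step 14: P3: store L2 := 10  ⟶  IIIM  (L2)  txn=BusRdX  M[L2]=50
step 15: P2: store L6 := 21  ⟶  IIMI  (L6)  txn=BusRdX  M[L6]=10
step 16: P0: store L5 := 37  ⟶  MIII  (L5)  txn=BusRdX+Flush  M[L5]=29
step 17: P1: store L3 := 89  ⟶  IMII  (L3)  txn=BusRdX+Flush  M[L3]=37
step 18: P0: load  L5  ⟶  MIII  (L5)  txn=∅  M[L5]=29
step 19: P3: load  L1  ⟶  IOIS  (L1)  txn=BusRd  M[L1]=55
step 20: P1: load  L3  ⟶  IMII  (L3)  txn=∅  M[L3]=37
step 21: P2: load  L3  ⟶  IOSI  (L3)  txn=BusRd  M[L3]=37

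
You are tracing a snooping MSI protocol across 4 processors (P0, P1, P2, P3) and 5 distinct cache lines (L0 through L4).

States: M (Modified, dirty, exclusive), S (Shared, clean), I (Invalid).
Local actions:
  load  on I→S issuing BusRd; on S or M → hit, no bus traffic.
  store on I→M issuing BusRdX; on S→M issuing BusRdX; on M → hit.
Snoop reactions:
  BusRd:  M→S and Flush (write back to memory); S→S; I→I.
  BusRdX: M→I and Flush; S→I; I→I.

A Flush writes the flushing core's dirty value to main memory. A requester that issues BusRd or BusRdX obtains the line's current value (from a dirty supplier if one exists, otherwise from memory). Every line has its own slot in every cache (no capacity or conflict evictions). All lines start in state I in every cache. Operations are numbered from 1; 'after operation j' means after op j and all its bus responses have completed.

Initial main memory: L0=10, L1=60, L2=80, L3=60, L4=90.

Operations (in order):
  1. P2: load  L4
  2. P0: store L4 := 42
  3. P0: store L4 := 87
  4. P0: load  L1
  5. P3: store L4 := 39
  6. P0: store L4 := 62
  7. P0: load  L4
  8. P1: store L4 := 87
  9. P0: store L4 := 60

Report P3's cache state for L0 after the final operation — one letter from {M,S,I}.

step 1: P2: load  L4  ⟶  IISI  (L4)  txn=BusRd  M[L4]=90
step 2: P0: store L4 := 42  ⟶  MIII  (L4)  txn=BusRdX  M[L4]=90
step 3: P0: store L4 := 87  ⟶  MIII  (L4)  txn=∅  M[L4]=90
step 4: P0: load  L1  ⟶  SIII  (L1)  txn=BusRd  M[L1]=60
step 5: P3: store L4 := 39  ⟶  IIIM  (L4)  txn=BusRdX+Flush  M[L4]=87
step 6: P0: store L4 := 62  ⟶  MIII  (L4)  txn=BusRdX+Flush  M[L4]=39
step 7: P0: load  L4  ⟶  MIII  (L4)  txn=∅  M[L4]=39
step 8: P1: store L4 := 87  ⟶  IMII  (L4)  txn=BusRdX+Flush  M[L4]=62
step 9: P0: store L4 := 60  ⟶  MIII  (L4)  txn=BusRdX+Flush  M[L4]=87

state = I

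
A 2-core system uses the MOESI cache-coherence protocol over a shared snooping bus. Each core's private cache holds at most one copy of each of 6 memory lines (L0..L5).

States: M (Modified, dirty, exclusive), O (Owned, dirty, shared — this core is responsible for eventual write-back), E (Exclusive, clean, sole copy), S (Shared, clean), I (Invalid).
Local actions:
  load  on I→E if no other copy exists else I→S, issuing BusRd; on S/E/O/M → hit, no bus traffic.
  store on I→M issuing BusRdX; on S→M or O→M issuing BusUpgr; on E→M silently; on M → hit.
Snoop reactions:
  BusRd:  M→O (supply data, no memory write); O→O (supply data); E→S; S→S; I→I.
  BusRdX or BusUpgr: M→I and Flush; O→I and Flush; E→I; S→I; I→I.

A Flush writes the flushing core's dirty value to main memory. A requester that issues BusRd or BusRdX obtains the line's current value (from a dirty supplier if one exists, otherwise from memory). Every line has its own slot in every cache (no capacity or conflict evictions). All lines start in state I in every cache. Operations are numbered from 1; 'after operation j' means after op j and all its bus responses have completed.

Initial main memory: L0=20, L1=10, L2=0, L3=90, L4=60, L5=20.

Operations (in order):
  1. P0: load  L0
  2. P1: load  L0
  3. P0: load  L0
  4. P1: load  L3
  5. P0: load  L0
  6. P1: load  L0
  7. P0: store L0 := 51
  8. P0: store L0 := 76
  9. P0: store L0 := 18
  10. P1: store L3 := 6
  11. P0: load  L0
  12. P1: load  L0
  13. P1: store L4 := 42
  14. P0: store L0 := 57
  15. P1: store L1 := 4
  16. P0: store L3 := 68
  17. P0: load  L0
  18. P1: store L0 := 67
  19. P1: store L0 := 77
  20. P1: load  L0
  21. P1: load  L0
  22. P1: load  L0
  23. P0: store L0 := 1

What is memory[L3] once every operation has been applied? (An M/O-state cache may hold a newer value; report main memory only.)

1. P0: load  L0  bus=[BusRd]  L0: P0=E P1=I  mem[L0]=20
2. P1: load  L0  bus=[BusRd]  L0: P0=S P1=S  mem[L0]=20
3. P0: load  L0  bus=[-]  L0: P0=S P1=S  mem[L0]=20
4. P1: load  L3  bus=[BusRd]  L3: P0=I P1=E  mem[L3]=90
5. P0: load  L0  bus=[-]  L0: P0=S P1=S  mem[L0]=20
6. P1: load  L0  bus=[-]  L0: P0=S P1=S  mem[L0]=20
7. P0: store L0 := 51  bus=[BusUpgr]  L0: P0=M P1=I  mem[L0]=20
8. P0: store L0 := 76  bus=[-]  L0: P0=M P1=I  mem[L0]=20
9. P0: store L0 := 18  bus=[-]  L0: P0=M P1=I  mem[L0]=20
10. P1: store L3 := 6  bus=[-]  L3: P0=I P1=M  mem[L3]=90
11. P0: load  L0  bus=[-]  L0: P0=M P1=I  mem[L0]=20
12. P1: load  L0  bus=[BusRd]  L0: P0=O P1=S  mem[L0]=20
13. P1: store L4 := 42  bus=[BusRdX]  L4: P0=I P1=M  mem[L4]=60
14. P0: store L0 := 57  bus=[BusUpgr]  L0: P0=M P1=I  mem[L0]=20
15. P1: store L1 := 4  bus=[BusRdX]  L1: P0=I P1=M  mem[L1]=10
16. P0: store L3 := 68  bus=[BusRdX,Flush]  L3: P0=M P1=I  mem[L3]=6
17. P0: load  L0  bus=[-]  L0: P0=M P1=I  mem[L0]=20
18. P1: store L0 := 67  bus=[BusRdX,Flush]  L0: P0=I P1=M  mem[L0]=57
19. P1: store L0 := 77  bus=[-]  L0: P0=I P1=M  mem[L0]=57
20. P1: load  L0  bus=[-]  L0: P0=I P1=M  mem[L0]=57
21. P1: load  L0  bus=[-]  L0: P0=I P1=M  mem[L0]=57
22. P1: load  L0  bus=[-]  L0: P0=I P1=M  mem[L0]=57
23. P0: store L0 := 1  bus=[BusRdX,Flush]  L0: P0=M P1=I  mem[L0]=77

memory[L3] = 6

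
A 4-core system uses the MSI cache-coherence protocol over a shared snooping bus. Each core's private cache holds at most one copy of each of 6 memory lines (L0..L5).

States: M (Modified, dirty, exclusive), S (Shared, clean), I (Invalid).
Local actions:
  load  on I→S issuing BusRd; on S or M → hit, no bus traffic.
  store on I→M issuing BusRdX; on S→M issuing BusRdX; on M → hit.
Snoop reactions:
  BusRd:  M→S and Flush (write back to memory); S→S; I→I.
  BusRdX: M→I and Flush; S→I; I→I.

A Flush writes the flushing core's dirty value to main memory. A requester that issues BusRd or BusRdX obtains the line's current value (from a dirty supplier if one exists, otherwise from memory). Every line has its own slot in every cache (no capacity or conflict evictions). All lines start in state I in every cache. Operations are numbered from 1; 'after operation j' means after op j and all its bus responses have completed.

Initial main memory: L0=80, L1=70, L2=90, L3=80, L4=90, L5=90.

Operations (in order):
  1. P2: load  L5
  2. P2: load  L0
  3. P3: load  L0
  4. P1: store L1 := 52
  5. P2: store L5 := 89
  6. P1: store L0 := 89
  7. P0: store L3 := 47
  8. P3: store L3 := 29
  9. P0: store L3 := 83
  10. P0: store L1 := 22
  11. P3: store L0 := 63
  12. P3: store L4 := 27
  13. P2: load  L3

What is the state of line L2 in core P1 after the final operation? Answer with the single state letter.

state = I

step 1: P2: load  L5  ⟶  IISI  (L5)  txn=BusRd  M[L5]=90
step 2: P2: load  L0  ⟶  IISI  (L0)  txn=BusRd  M[L0]=80
step 3: P3: load  L0  ⟶  IISS  (L0)  txn=BusRd  M[L0]=80
step 4: P1: store L1 := 52  ⟶  IMII  (L1)  txn=BusRdX  M[L1]=70
step 5: P2: store L5 := 89  ⟶  IIMI  (L5)  txn=BusRdX  M[L5]=90
step 6: P1: store L0 := 89  ⟶  IMII  (L0)  txn=BusRdX  M[L0]=80
step 7: P0: store L3 := 47  ⟶  MIII  (L3)  txn=BusRdX  M[L3]=80
step 8: P3: store L3 := 29  ⟶  IIIM  (L3)  txn=BusRdX+Flush  M[L3]=47
step 9: P0: store L3 := 83  ⟶  MIII  (L3)  txn=BusRdX+Flush  M[L3]=29
step 10: P0: store L1 := 22  ⟶  MIII  (L1)  txn=BusRdX+Flush  M[L1]=52
step 11: P3: store L0 := 63  ⟶  IIIM  (L0)  txn=BusRdX+Flush  M[L0]=89
step 12: P3: store L4 := 27  ⟶  IIIM  (L4)  txn=BusRdX  M[L4]=90
step 13: P2: load  L3  ⟶  SISI  (L3)  txn=BusRd+Flush  M[L3]=83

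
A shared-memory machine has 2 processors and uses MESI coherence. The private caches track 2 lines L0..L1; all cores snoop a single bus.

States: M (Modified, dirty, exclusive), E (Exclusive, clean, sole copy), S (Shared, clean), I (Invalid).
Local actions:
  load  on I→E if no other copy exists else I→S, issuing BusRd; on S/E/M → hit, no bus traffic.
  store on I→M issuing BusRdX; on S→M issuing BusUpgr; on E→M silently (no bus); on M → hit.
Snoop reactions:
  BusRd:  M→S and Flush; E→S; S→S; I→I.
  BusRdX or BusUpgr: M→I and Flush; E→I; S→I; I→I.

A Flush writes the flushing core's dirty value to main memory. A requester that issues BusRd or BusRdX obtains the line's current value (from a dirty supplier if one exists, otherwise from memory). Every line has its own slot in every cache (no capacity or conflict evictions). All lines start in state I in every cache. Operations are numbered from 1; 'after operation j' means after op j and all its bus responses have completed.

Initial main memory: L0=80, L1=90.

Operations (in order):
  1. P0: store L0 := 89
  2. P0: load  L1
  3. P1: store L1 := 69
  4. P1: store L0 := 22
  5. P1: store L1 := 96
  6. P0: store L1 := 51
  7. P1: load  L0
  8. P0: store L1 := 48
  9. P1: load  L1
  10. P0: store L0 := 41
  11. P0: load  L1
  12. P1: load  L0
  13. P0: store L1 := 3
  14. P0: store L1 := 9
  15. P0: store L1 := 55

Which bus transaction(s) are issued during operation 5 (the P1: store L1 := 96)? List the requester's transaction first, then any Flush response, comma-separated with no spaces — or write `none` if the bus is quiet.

bus = none

1. P0: store L0 := 89  bus=[BusRdX]  L0: P0=M P1=I  mem[L0]=80
2. P0: load  L1  bus=[BusRd]  L1: P0=E P1=I  mem[L1]=90
3. P1: store L1 := 69  bus=[BusRdX]  L1: P0=I P1=M  mem[L1]=90
4. P1: store L0 := 22  bus=[BusRdX,Flush]  L0: P0=I P1=M  mem[L0]=89
5. P1: store L1 := 96  bus=[-]  L1: P0=I P1=M  mem[L1]=90
6. P0: store L1 := 51  bus=[BusRdX,Flush]  L1: P0=M P1=I  mem[L1]=96
7. P1: load  L0  bus=[-]  L0: P0=I P1=M  mem[L0]=89
8. P0: store L1 := 48  bus=[-]  L1: P0=M P1=I  mem[L1]=96
9. P1: load  L1  bus=[BusRd,Flush]  L1: P0=S P1=S  mem[L1]=48
10. P0: store L0 := 41  bus=[BusRdX,Flush]  L0: P0=M P1=I  mem[L0]=22
11. P0: load  L1  bus=[-]  L1: P0=S P1=S  mem[L1]=48
12. P1: load  L0  bus=[BusRd,Flush]  L0: P0=S P1=S  mem[L0]=41
13. P0: store L1 := 3  bus=[BusUpgr]  L1: P0=M P1=I  mem[L1]=48
14. P0: store L1 := 9  bus=[-]  L1: P0=M P1=I  mem[L1]=48
15. P0: store L1 := 55  bus=[-]  L1: P0=M P1=I  mem[L1]=48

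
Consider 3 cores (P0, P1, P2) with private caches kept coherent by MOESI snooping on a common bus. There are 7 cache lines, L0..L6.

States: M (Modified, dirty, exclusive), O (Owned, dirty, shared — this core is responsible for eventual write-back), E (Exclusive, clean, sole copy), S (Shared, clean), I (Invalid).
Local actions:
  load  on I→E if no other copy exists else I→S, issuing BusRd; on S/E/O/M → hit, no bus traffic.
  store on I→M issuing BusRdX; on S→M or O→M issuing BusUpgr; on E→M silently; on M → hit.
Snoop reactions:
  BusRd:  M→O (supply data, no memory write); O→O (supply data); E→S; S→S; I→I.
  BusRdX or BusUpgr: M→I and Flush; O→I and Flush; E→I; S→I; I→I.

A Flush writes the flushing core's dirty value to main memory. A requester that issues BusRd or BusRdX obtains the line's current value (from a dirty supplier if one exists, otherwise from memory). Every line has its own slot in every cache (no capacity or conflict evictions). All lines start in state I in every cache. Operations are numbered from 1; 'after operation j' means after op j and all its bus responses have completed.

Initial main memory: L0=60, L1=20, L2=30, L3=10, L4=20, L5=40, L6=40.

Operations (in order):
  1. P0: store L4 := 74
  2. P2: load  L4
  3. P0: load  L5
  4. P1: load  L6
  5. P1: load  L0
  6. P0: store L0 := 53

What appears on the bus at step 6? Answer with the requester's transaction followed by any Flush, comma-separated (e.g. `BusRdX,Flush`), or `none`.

step 1: P0: store L4 := 74  ⟶  MII  (L4)  txn=BusRdX  M[L4]=20
step 2: P2: load  L4  ⟶  OIS  (L4)  txn=BusRd  M[L4]=20
step 3: P0: load  L5  ⟶  EII  (L5)  txn=BusRd  M[L5]=40
step 4: P1: load  L6  ⟶  IEI  (L6)  txn=BusRd  M[L6]=40
step 5: P1: load  L0  ⟶  IEI  (L0)  txn=BusRd  M[L0]=60
step 6: P0: store L0 := 53  ⟶  MII  (L0)  txn=BusRdX  M[L0]=60

bus = BusRdX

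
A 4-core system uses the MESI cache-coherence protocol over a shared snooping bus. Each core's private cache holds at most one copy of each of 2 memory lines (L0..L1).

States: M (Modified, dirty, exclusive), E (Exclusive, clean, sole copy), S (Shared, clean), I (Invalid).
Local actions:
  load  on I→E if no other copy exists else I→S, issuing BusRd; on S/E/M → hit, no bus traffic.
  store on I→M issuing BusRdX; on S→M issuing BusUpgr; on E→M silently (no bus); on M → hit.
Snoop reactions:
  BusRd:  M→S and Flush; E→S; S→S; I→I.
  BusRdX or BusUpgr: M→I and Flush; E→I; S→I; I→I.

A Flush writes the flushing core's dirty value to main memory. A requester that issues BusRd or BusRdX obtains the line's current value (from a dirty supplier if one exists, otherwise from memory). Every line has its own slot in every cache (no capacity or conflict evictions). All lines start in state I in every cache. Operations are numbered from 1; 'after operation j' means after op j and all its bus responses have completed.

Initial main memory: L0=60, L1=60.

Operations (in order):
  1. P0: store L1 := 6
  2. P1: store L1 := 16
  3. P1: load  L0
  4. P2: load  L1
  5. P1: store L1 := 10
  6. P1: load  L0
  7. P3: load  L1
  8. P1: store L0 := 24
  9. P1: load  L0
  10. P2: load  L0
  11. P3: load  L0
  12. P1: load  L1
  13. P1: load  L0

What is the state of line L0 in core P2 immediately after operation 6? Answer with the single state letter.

  op1 P0: store L1 := 6 → M/I/I/I on L1; bus BusRdX; mem=60
  op2 P1: store L1 := 16 → I/M/I/I on L1; bus BusRdX Flush; mem=6
  op3 P1: load  L0 → I/E/I/I on L0; bus BusRd; mem=60
  op4 P2: load  L1 → I/S/S/I on L1; bus BusRd Flush; mem=16
  op5 P1: store L1 := 10 → I/M/I/I on L1; bus BusUpgr; mem=16
  op6 P1: load  L0 → I/E/I/I on L0; bus (none); mem=60
  op7 P3: load  L1 → I/S/I/S on L1; bus BusRd Flush; mem=10
  op8 P1: store L0 := 24 → I/M/I/I on L0; bus (none); mem=60
  op9 P1: load  L0 → I/M/I/I on L0; bus (none); mem=60
  op10 P2: load  L0 → I/S/S/I on L0; bus BusRd Flush; mem=24
  op11 P3: load  L0 → I/S/S/S on L0; bus BusRd; mem=24
  op12 P1: load  L1 → I/S/I/S on L1; bus (none); mem=10
  op13 P1: load  L0 → I/S/S/S on L0; bus (none); mem=24

state = I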